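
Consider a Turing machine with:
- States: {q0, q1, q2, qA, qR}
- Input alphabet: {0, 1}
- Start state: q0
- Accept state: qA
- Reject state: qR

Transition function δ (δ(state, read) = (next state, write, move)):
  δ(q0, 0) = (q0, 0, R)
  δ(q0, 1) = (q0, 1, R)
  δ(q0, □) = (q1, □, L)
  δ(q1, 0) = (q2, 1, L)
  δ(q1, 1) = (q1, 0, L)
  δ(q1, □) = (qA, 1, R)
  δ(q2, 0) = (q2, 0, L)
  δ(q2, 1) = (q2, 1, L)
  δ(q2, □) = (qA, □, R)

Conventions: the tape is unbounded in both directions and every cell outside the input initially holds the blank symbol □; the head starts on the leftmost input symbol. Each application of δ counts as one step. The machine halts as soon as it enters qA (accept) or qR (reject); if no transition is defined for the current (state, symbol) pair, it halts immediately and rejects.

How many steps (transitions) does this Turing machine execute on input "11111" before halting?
Step 0: [q0]11111 (head at position 0)
Step 1: δ(q0, 1) = (q0, 1, R)  ⊢  1[q0]1111 (head at position 1)
Step 2: δ(q0, 1) = (q0, 1, R)  ⊢  11[q0]111 (head at position 2)
Step 3: δ(q0, 1) = (q0, 1, R)  ⊢  111[q0]11 (head at position 3)
Step 4: δ(q0, 1) = (q0, 1, R)  ⊢  1111[q0]1 (head at position 4)
Step 5: δ(q0, 1) = (q0, 1, R)  ⊢  11111[q0]□ (head at position 5)
Step 6: δ(q0, □) = (q1, □, L)  ⊢  1111[q1]1□ (head at position 4)
Step 7: δ(q1, 1) = (q1, 0, L)  ⊢  111[q1]10□ (head at position 3)
Step 8: δ(q1, 1) = (q1, 0, L)  ⊢  11[q1]100□ (head at position 2)
Step 9: δ(q1, 1) = (q1, 0, L)  ⊢  1[q1]1000□ (head at position 1)
Step 10: δ(q1, 1) = (q1, 0, L)  ⊢  [q1]10000□ (head at position 0)
Step 11: δ(q1, 1) = (q1, 0, L)  ⊢  [q1]□00000□ (head at position -1)
Step 12: δ(q1, □) = (qA, 1, R)  ⊢  1[qA]00000□ (head at position 0)
The machine is in qA, so it halts and accepts.
Number of transitions executed: 12.

Final answer: 12 steps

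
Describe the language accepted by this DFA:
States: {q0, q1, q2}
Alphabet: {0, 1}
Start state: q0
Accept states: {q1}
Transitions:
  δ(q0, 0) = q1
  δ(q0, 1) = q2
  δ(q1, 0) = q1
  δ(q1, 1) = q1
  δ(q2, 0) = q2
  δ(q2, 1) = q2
Analyzing the DFA structure:
Start state: q0
Accept states: {q1}
Interpreting what each state remembers (checking against the transitions):
  q0: nothing has been read yet
  q1: the first symbol was 0
  q2: the first symbol was 1 (trap state)
  δ(q0, 0): in q0 (nothing has been read yet), after reading 0 we have: the first symbol was 0 → q1
  δ(q0, 1): in q0 (nothing has been read yet), after reading 1 we have: the first symbol was 1 (trap state) → q2
  δ(q1, 0): in q1 (the first symbol was 0), after reading 0 we have: the first symbol was 0 → q1
  δ(q1, 1): in q1 (the first symbol was 0), after reading 1 we have: the first symbol was 0 → q1
  δ(q2, 0): in q2 (the first symbol was 1 (trap state)), after reading 0 we have: the first symbol was 1 (trap state) → q2
  δ(q2, 1): in q2 (the first symbol was 1 (trap state)), after reading 1 we have: the first symbol was 1 (trap state) → q2
A string is accepted iff it ends in {q1}, i.e. the first symbol was 0.
Language: All binary strings starting with 0

Final answer: All binary strings starting with 0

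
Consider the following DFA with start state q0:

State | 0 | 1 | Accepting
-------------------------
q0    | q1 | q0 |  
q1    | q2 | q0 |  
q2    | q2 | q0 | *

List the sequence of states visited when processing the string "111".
q0 → q0 → q0 → q0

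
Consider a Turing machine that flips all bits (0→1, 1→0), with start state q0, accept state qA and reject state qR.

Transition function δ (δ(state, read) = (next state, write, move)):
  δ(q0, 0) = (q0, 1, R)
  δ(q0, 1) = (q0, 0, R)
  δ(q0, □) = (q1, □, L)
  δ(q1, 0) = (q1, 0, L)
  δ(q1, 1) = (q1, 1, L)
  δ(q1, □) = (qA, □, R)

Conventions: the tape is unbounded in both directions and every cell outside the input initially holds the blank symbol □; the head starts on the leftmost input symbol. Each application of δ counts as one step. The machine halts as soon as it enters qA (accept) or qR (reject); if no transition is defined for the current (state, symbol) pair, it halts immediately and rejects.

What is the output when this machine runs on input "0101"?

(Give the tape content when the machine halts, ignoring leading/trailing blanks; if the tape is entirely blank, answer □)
Step 0: [q0]0101 (head at position 0)
Step 1: δ(q0, 0) = (q0, 1, R)  ⊢  1[q0]101 (head at position 1)
Step 2: δ(q0, 1) = (q0, 0, R)  ⊢  10[q0]01 (head at position 2)
Step 3: δ(q0, 0) = (q0, 1, R)  ⊢  101[q0]1 (head at position 3)
Step 4: δ(q0, 1) = (q0, 0, R)  ⊢  1010[q0]□ (head at position 4)
Step 5: δ(q0, □) = (q1, □, L)  ⊢  101[q1]0□ (head at position 3)
Step 6: δ(q1, 0) = (q1, 0, L)  ⊢  10[q1]10□ (head at position 2)
Step 7: δ(q1, 1) = (q1, 1, L)  ⊢  1[q1]010□ (head at position 1)
Step 8: δ(q1, 0) = (q1, 0, L)  ⊢  [q1]1010□ (head at position 0)
Step 9: δ(q1, 1) = (q1, 1, L)  ⊢  [q1]□1010□ (head at position -1)
Step 10: δ(q1, □) = (qA, □, R)  ⊢  □[qA]1010□ (head at position 0)
The machine is in qA, so it halts and accepts.
Tape content when halted (ignoring surrounding blanks): 1010

Final answer: Output: 1010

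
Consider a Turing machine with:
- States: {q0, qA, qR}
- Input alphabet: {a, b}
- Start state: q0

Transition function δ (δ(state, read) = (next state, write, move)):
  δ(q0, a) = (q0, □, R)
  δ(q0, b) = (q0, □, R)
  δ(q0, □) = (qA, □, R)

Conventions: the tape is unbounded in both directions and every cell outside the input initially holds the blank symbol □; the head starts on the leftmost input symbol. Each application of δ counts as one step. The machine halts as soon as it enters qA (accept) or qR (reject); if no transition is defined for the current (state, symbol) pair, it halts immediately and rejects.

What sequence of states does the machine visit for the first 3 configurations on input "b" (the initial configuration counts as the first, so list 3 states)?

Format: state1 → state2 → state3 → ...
Step 0: [q0]b (head at position 0)
Step 1: δ(q0, b) = (q0, □, R)  ⊢  □[q0]□ (head at position 1)
Step 2: δ(q0, □) = (qA, □, R)  ⊢  □□[qA]□ (head at position 2)
Reading off the states of these 3 configurations: q0 → q0 → qA

Final answer: q0 → q0 → qA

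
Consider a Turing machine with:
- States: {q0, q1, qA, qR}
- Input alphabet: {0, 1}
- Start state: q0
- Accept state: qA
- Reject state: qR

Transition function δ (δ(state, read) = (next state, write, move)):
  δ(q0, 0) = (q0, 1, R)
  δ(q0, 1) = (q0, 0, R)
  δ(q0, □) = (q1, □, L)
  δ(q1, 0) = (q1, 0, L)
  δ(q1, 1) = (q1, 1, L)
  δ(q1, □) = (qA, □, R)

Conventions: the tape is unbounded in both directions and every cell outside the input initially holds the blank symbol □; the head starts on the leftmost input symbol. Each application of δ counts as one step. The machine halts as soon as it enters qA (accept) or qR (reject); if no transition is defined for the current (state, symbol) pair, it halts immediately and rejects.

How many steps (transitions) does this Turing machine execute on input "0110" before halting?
Step 0: [q0]0110 (head at position 0)
Step 1: δ(q0, 0) = (q0, 1, R)  ⊢  1[q0]110 (head at position 1)
Step 2: δ(q0, 1) = (q0, 0, R)  ⊢  10[q0]10 (head at position 2)
Step 3: δ(q0, 1) = (q0, 0, R)  ⊢  100[q0]0 (head at position 3)
Step 4: δ(q0, 0) = (q0, 1, R)  ⊢  1001[q0]□ (head at position 4)
Step 5: δ(q0, □) = (q1, □, L)  ⊢  100[q1]1□ (head at position 3)
Step 6: δ(q1, 1) = (q1, 1, L)  ⊢  10[q1]01□ (head at position 2)
Step 7: δ(q1, 0) = (q1, 0, L)  ⊢  1[q1]001□ (head at position 1)
Step 8: δ(q1, 0) = (q1, 0, L)  ⊢  [q1]1001□ (head at position 0)
Step 9: δ(q1, 1) = (q1, 1, L)  ⊢  [q1]□1001□ (head at position -1)
Step 10: δ(q1, □) = (qA, □, R)  ⊢  □[qA]1001□ (head at position 0)
The machine is in qA, so it halts and accepts.
Number of transitions executed: 10.

Final answer: 10 steps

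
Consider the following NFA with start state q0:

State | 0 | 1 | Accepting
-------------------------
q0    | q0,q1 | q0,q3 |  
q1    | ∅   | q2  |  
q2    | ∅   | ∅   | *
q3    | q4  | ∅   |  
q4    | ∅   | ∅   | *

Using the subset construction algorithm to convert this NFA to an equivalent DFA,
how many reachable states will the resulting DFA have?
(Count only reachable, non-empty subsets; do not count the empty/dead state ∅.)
Start subset: {q0}
{q0}: on 0 → {q0, q1}, on 1 → {q0, q3}
{q0, q1}: on 0 → {q0, q1}, on 1 → {q0, q2, q3}
{q0, q3}: on 0 → {q0, q1, q4}, on 1 → {q0, q3}
{q0, q2, q3}: on 0 → {q0, q1, q4}, on 1 → {q0, q3}
{q0, q1, q4}: on 0 → {q0, q1}, on 1 → {q0, q2, q3}
Reachable non-empty subsets: {q0}, {q0, q1}, {q0, q3}, {q0, q2, q3}, {q0, q1, q4} — 5 in total.

Final answer: 5 states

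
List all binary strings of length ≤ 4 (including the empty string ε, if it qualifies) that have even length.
Checking every binary string of length 0 to 4:
  Length 0: accepted: ε | rejected: (none)
  Length 1: accepted: (none) | rejected: 0, 1
  Length 2: accepted: 00, 01, 10, 11 | rejected: (none)
  Length 3: accepted: (none) | rejected: 000, 001, 010, 011, 100, 101, 110, 111
  Length 4: accepted: 0000, 0001, 0010, 0011, 0100, 0101, 0110, 0111, 1000, 1001, 1010, 1011, 1100, 1101, 1110, 1111 | rejected: (none)
Total: 21 string(s).

Final answer: ε, 00, 01, 10, 11, 0000, 0001, 0010, 0011, 0100, 0101, 0110, 0111, 1000, 1001, 1010, 1011, 1100, 1101, 1110, 1111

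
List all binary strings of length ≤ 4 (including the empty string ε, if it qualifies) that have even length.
Checking every binary string of length 0 to 4:
  Length 0: accepted: ε | rejected: (none)
  Length 1: accepted: (none) | rejected: 0, 1
  Length 2: accepted: 00, 01, 10, 11 | rejected: (none)
  Length 3: accepted: (none) | rejected: 000, 001, 010, 011, 100, 101, 110, 111
  Length 4: accepted: 0000, 0001, 0010, 0011, 0100, 0101, 0110, 0111, 1000, 1001, 1010, 1011, 1100, 1101, 1110, 1111 | rejected: (none)
Total: 21 string(s).

Final answer: ε, 00, 01, 10, 11, 0000, 0001, 0010, 0011, 0100, 0101, 0110, 0111, 1000, 1001, 1010, 1011, 1100, 1101, 1110, 1111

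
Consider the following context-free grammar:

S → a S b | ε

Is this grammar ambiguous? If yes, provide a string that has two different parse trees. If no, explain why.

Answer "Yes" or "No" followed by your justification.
At every step exactly one production applies: if the remaining string to generate is non-empty it starts with a and ends with b, forcing S → a S b; if it is empty, S → ε is forced. Hence each string a^n b^n has exactly one derivation (S → a S b applied n times, then S → ε) and one parse tree.

Final answer: No - the grammar is unambiguous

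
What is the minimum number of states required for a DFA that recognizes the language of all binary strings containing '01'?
Language: binary strings containing '01'
Lower bound (Myhill–Nerode): the prefixes ε, 0, 01 are pairwise distinguishable:
  ε vs 01: suffix ε distinguishes them (ε is rejected, 01 is accepted)
  0 vs 01: suffix ε distinguishes them (0 is rejected, 01 is accepted)
  ε vs 0: suffix 1 distinguishes them (ε·1 = 1 is rejected, 0·1 = 01 is accepted)
So any DFA needs at least 3 states.
Upper bound: a DFA with 3 states exists (one state per class above: 'no progress', 'last symbol 0', and 'seen 01' (accepting sink)).
Minimum states: 3

Final answer: 3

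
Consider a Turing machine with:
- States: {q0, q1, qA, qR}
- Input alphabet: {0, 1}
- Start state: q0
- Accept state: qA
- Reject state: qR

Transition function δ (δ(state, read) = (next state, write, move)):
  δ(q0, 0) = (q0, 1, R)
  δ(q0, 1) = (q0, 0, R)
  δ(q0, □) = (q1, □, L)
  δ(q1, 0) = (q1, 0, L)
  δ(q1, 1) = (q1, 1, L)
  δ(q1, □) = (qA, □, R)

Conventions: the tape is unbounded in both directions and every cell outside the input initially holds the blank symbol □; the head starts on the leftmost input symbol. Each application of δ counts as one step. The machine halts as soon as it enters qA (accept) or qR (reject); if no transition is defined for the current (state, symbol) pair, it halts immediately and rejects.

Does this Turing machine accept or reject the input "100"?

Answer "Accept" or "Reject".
Step 0: [q0]100 (head at position 0)
Step 1: δ(q0, 1) = (q0, 0, R)  ⊢  0[q0]00 (head at position 1)
Step 2: δ(q0, 0) = (q0, 1, R)  ⊢  01[q0]0 (head at position 2)
Step 3: δ(q0, 0) = (q0, 1, R)  ⊢  011[q0]□ (head at position 3)
Step 4: δ(q0, □) = (q1, □, L)  ⊢  01[q1]1□ (head at position 2)
Step 5: δ(q1, 1) = (q1, 1, L)  ⊢  0[q1]11□ (head at position 1)
Step 6: δ(q1, 1) = (q1, 1, L)  ⊢  [q1]011□ (head at position 0)
Step 7: δ(q1, 0) = (q1, 0, L)  ⊢  [q1]□011□ (head at position -1)
Step 8: δ(q1, □) = (qA, □, R)  ⊢  □[qA]011□ (head at position 0)
The machine is in qA, so it halts and accepts.

Final answer: Accept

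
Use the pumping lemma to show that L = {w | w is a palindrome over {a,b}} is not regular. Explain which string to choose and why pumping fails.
Language: L = {w | w is a palindrome over {a,b}} (strings that read the same forwards and backwards)
Step 1: Assume for contradiction that L is regular, with pumping length p.
Step 2: Choose s = a^p b a^p. Then s ∈ L (it reads the same forwards and backwards) and |s| ≥ p.
Step 3: Consider any decomposition s = xyz with |xy| ≤ p and |y| > 0. Since |xy| ≤ p and the first p symbols of s are all a's, y = a^k for some k with 1 ≤ k ≤ p.
Step 4: Pumping up (i = 2): xy²z = a^(p+k) b a^p. Its reverse is a^p b a^(p+k) ≠ a^(p+k) b a^p (the single b is no longer in the middle), so xy²z is not a palindrome and xy²z ∉ L.
This contradicts the pumping lemma, so L is not regular.

Final answer: Choose s = a^p b a^p. Since |xy| ≤ p, y = a^k with k ≥ 1. Then xy²z = a^(p+k) b a^p is not a palindrome, so ∉ L.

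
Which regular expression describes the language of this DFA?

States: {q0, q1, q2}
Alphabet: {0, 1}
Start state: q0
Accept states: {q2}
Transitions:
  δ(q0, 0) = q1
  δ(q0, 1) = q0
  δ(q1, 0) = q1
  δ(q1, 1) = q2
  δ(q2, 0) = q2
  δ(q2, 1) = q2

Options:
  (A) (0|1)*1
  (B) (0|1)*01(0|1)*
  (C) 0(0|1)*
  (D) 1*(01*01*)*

Testing sample strings against the DFA:
  '0110' -> accepted
  '11000' -> rejected
  '010' -> accepted
  '0001' -> accepted
Checking each option for a counterexample:
  (A) (0|1)*1: '1' is rejected by the DFA but matches the regex → eliminated
  (B) (0|1)*01(0|1)*: agrees with the DFA on all strings of length ≤ 4
  (C) 0(0|1)*: '0' is rejected by the DFA but matches the regex → eliminated
  (D) 1*(01*01*)*: ε is rejected by the DFA but matches the regex → eliminated
Only (B) (0|1)*01(0|1)* is consistent with the DFA.

Final answer: (B) (0|1)*01(0|1)*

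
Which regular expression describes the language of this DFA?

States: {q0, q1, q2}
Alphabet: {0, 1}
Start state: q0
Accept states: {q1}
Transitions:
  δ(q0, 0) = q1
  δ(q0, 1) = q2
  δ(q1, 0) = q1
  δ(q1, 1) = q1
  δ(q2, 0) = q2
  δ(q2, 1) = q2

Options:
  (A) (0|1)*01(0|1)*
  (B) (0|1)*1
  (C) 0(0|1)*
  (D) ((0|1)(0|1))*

Testing sample strings against the DFA:
  '01' -> accepted
  '001' -> accepted
  '100' -> rejected
  '01' -> accepted
Checking each option for a counterexample:
  (A) (0|1)*01(0|1)*: '0' is accepted by the DFA but does not match the regex → eliminated
  (B) (0|1)*1: '0' is accepted by the DFA but does not match the regex → eliminated
  (C) 0(0|1)*: agrees with the DFA on all strings of length ≤ 4
  (D) ((0|1)(0|1))*: ε is rejected by the DFA but matches the regex → eliminated
Only (C) 0(0|1)* is consistent with the DFA.

Final answer: (C) 0(0|1)*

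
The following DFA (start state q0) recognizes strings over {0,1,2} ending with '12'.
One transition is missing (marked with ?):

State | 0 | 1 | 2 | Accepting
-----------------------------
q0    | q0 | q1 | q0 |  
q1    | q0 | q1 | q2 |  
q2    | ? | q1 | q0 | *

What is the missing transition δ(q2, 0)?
q0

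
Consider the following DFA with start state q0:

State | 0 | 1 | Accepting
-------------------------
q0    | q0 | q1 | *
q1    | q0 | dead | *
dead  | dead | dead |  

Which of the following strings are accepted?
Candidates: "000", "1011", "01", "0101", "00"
"000": q0 → q0 → q0 → q0; q0 is accepting → accepted
"1011": q0 → q1 → q0 → q1 → dead; dead is not accepting → rejected
"01": q0 → q0 → q1; q1 is accepting → accepted
"0101": q0 → q0 → q1 → q0 → q1; q1 is accepting → accepted
"00": q0 → q0 → q0; q0 is accepting → accepted

Final answer: "000", "01", "0101", "00"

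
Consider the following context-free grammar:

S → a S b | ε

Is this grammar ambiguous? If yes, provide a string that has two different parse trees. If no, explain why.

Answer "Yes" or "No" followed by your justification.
At every step exactly one production applies: if the remaining string to generate is non-empty it starts with a and ends with b, forcing S → a S b; if it is empty, S → ε is forced. Hence each string a^n b^n has exactly one derivation (S → a S b applied n times, then S → ε) and one parse tree.

Final answer: No - the grammar is unambiguous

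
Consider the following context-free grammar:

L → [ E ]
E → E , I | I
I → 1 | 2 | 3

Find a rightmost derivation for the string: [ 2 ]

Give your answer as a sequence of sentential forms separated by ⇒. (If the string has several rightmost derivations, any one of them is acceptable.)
Start with L.
Step 1: the rightmost non-terminal is L; apply L → [ E ]:  [ E ]
Step 2: the rightmost non-terminal is E; apply E → I:  [ I ]
Step 3: the rightmost non-terminal is I; apply I → 2:  [ 2 ]

Final answer: L ⇒ [ E ] ⇒ [ I ] ⇒ [ 2 ]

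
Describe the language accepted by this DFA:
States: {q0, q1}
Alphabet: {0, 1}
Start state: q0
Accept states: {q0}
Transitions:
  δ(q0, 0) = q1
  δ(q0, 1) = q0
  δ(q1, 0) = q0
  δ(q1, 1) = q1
Analyzing the DFA structure:
Start state: q0
Accept states: {q0}
Interpreting what each state remembers (checking against the transitions):
  q0: an even number of 0s has been read so far
  q1: an odd number of 0s has been read so far
  δ(q0, 0): in q0 (an even number of 0s has been read so far), after reading 0 we have: an odd number of 0s has been read so far → q1
  δ(q0, 1): in q0 (an even number of 0s has been read so far), after reading 1 we have: an even number of 0s has been read so far → q0
  δ(q1, 0): in q1 (an odd number of 0s has been read so far), after reading 0 we have: an even number of 0s has been read so far → q0
  δ(q1, 1): in q1 (an odd number of 0s has been read so far), after reading 1 we have: an odd number of 0s has been read so far → q1
A string is accepted iff it ends in {q0}, i.e. an even number of 0s has been read so far.
Language: All binary strings with an even number of 0s

Final answer: All binary strings with an even number of 0s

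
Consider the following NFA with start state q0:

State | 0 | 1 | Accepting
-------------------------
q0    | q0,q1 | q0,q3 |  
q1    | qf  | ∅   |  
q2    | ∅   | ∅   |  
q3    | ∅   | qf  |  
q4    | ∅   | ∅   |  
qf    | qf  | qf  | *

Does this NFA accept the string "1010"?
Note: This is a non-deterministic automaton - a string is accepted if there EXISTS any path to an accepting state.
Track the set of states the NFA could be in: start {q0}
Read '1': {q0} → {q0, q3}
Read '0': {q0, q3} → {q0, q1}
Read '1': {q0, q1} → {q0, q3}
Read '0': {q0, q3} → {q0, q1}
Final set {q0, q1} contains no accepting state → rejected.

Final answer: No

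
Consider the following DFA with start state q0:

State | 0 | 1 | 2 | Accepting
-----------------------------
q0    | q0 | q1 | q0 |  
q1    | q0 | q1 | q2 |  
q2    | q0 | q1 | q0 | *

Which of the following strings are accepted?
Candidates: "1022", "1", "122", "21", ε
"1022": q0 → q1 → q0 → q0 → q0; q0 is not accepting → rejected
"1": q0 → q1; q1 is not accepting → rejected
"122": q0 → q1 → q2 → q0; q0 is not accepting → rejected
"21": q0 → q0 → q1; q1 is not accepting → rejected
ε: q0; q0 is not accepting → rejected

Final answer: None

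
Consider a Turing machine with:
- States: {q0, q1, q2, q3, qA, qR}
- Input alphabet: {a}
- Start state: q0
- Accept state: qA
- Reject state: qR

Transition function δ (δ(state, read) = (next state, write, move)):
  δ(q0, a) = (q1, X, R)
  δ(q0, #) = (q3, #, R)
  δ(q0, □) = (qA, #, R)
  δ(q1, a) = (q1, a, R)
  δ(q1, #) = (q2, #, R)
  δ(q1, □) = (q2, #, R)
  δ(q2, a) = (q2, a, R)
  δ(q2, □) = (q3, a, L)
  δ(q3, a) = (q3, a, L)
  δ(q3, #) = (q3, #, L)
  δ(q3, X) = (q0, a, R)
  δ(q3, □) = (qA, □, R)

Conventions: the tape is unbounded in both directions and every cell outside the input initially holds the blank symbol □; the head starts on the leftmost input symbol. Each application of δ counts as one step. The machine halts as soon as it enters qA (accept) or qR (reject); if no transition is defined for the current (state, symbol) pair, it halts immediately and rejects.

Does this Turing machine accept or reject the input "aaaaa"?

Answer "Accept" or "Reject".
Trace (configuration after each step, as tape_left[state]tape_right with head position):
Step 0: [q0]aaaaa (head at position 0)
Step 1: X[q1]aaaa (head 1)
Step 2: Xa[q1]aaa (head 2)
Step 3: Xaa[q1]aa (head 3)
Step 4: Xaaa[q1]a (head 4)
Step 5: Xaaaa[q1]□ (head 5)
Step 6: Xaaaa#[q2]□ (head 6)
Step 7: Xaaaa[q3]#a (head 5)
Step 8: Xaaa[q3]a#a (head 4)
Step 9: Xaa[q3]aa#a (head 3)
Step 10: Xa[q3]aaa#a (head 2)
Step 11: X[q3]aaaa#a (head 1)
Step 12: [q3]Xaaaa#a (head 0)
Step 13: a[q0]aaaa#a (head 1)
Step 14: aX[q1]aaa#a (head 2)
Step 15: aXa[q1]aa#a (head 3)
Step 16: aXaa[q1]a#a (head 4)
Step 17: aXaaa[q1]#a (head 5)
Step 18: aXaaa#[q2]a (head 6)
Step 19: aXaaa#a[q2]□ (head 7)
Step 20: aXaaa#[q3]aa (head 6)
Step 21: aXaaa[q3]#aa (head 5)
Step 22: aXaa[q3]a#aa (head 4)
Step 23: aXa[q3]aa#aa (head 3)
Step 24: aX[q3]aaa#aa (head 2)
Step 25: a[q3]Xaaa#aa (head 1)
Step 26: aa[q0]aaa#aa (head 2)
Step 27: aaX[q1]aa#aa (head 3)
Step 28: aaXa[q1]a#aa (head 4)
Step 29: aaXaa[q1]#aa (head 5)
Step 30: aaXaa#[q2]aa (head 6)
Step 31: aaXaa#a[q2]a (head 7)
Step 32: aaXaa#aa[q2]□ (head 8)
Step 33: aaXaa#a[q3]aa (head 7)
Step 34: aaXaa#[q3]aaa (head 6)
Step 35: aaXaa[q3]#aaa (head 5)
Step 36: aaXa[q3]a#aaa (head 4)
Step 37: aaX[q3]aa#aaa (head 3)
Step 38: aa[q3]Xaa#aaa (head 2)
Step 39: aaa[q0]aa#aaa (head 3)
Step 40: aaaX[q1]a#aaa (head 4)
Step 41: aaaXa[q1]#aaa (head 5)
Step 42: aaaXa#[q2]aaa (head 6)
Step 43: aaaXa#a[q2]aa (head 7)
Step 44: aaaXa#aa[q2]a (head 8)
Step 45: aaaXa#aaa[q2]□ (head 9)
Step 46: aaaXa#aa[q3]aa (head 8)
Step 47: aaaXa#a[q3]aaa (head 7)
Step 48: aaaXa#[q3]aaaa (head 6)
Step 49: aaaXa[q3]#aaaa (head 5)
Step 50: aaaX[q3]a#aaaa (head 4)
Step 51: aaa[q3]Xa#aaaa (head 3)
Step 52: aaaa[q0]a#aaaa (head 4)
Step 53: aaaaX[q1]#aaaa (head 5)
Step 54: aaaaX#[q2]aaaa (head 6)
Step 55: aaaaX#a[q2]aaa (head 7)
Step 56: aaaaX#aa[q2]aa (head 8)
Step 57: aaaaX#aaa[q2]a (head 9)
Step 58: aaaaX#aaaa[q2]□ (head 10)
Step 59: aaaaX#aaa[q3]aa (head 9)
Step 60: aaaaX#aa[q3]aaa (head 8)
Step 61: aaaaX#a[q3]aaaa (head 7)
Step 62: aaaaX#[q3]aaaaa (head 6)
Step 63: aaaaX[q3]#aaaaa (head 5)
Step 64: aaaa[q3]X#aaaaa (head 4)
Step 65: aaaaa[q0]#aaaaa (head 5)
Step 66: aaaaa#[q3]aaaaa (head 6)
Step 67: aaaaa[q3]#aaaaa (head 5)
Step 68: aaaa[q3]a#aaaaa (head 4)
Step 69: aaa[q3]aa#aaaaa (head 3)
Step 70: aa[q3]aaa#aaaaa (head 2)
Step 71: a[q3]aaaa#aaaaa (head 1)
Step 72: [q3]aaaaa#aaaaa (head 0)
Step 73: [q3]□aaaaa#aaaaa (head -1)
Step 74: □[qA]aaaaa#aaaaa (head 0)
The machine is in qA, so it halts and accepts.

Final answer: Accept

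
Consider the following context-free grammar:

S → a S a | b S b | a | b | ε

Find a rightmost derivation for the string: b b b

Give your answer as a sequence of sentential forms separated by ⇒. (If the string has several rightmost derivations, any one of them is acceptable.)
Start with S.
Step 1: the rightmost non-terminal is S; apply S → b S b:  b S b
Step 2: the rightmost non-terminal is S; apply S → b:  b b b

Final answer: S ⇒ b S b ⇒ b b b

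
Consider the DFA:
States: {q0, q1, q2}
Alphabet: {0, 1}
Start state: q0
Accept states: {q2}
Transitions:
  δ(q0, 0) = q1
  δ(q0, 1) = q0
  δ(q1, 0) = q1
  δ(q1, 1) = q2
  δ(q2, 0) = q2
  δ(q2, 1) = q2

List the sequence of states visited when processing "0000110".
Starting at q0
Read '0': q0 -> q1
Read '0': q1 -> q1
Read '0': q1 -> q1
Read '0': q1 -> q1
Read '1': q1 -> q2
Read '1': q2 -> q2
Read '0': q2 -> q2

Final answer: q0 -> q1 -> q1 -> q1 -> q1 -> q2 -> q2 -> q2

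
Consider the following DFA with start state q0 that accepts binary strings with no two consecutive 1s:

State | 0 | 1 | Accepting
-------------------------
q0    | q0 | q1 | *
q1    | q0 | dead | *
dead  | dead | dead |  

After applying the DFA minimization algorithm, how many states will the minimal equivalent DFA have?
All 3 states are reachable from q0, so none can be removed as unreachable.
Table-filling: first mark every (accepting, non-accepting) pair as distinguishable (accepting: {q0, q1}; non-accepting: {dead}).
Round 1: (q0, q1) on '1' go to q1 and dead, already distinguishable → mark.
Every pair of states is distinguishable, so the DFA is already minimal.
Equivalence classes: {q0}, {q1}, {dead} → 3 states.

Final answer: 3 states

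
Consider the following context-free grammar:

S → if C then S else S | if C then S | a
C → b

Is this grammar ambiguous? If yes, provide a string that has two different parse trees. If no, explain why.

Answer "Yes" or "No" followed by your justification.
The 'dangling else' can attach to either if. Two leftmost derivations of  if b then if b then a else a:
  (1) S ⇒ if C then S else S ⇒ if b then S else S ⇒ if b then if C then S else S ⇒ if b then if b then S else S ⇒ if b then if b then a else S ⇒ if b then if b then a else a   (else belongs to the outer if)
  (2) S ⇒ if C then S ⇒ if b then S ⇒ if b then if C then S else S ⇒ if b then if b then S else S ⇒ if b then if b then a else S ⇒ if b then if b then a else a   (else belongs to the inner if)
Two distinct parse trees for the same string, so the grammar is ambiguous.

Final answer: Yes - the string 'if b then if b then a else a' has two distinct leftmost derivations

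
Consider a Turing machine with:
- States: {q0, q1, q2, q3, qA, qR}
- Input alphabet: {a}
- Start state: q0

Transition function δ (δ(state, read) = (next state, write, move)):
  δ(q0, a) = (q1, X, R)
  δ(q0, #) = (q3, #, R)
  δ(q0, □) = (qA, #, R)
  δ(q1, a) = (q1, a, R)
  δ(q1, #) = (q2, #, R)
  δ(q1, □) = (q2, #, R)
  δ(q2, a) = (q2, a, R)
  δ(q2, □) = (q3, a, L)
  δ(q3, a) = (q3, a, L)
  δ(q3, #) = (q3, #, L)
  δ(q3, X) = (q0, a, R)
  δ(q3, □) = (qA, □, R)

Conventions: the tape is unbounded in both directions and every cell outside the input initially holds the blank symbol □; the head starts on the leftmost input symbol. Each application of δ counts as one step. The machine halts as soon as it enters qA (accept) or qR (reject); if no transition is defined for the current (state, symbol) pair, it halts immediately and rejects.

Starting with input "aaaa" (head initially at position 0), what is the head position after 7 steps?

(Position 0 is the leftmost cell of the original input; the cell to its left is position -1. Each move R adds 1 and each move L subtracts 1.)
Step 0: [q0]aaaa (head at position 0)
Step 1: δ(q0, a) = (q1, X, R)  ⊢  X[q1]aaa (head at position 1)
Step 2: δ(q1, a) = (q1, a, R)  ⊢  Xa[q1]aa (head at position 2)
Step 3: δ(q1, a) = (q1, a, R)  ⊢  Xaa[q1]a (head at position 3)
Step 4: δ(q1, a) = (q1, a, R)  ⊢  Xaaa[q1]□ (head at position 4)
Step 5: δ(q1, □) = (q2, #, R)  ⊢  Xaaa#[q2]□ (head at position 5)
Step 6: δ(q2, □) = (q3, a, L)  ⊢  Xaaa[q3]#a (head at position 4)
Step 7: δ(q3, #) = (q3, #, L)  ⊢  Xaa[q3]a#a (head at position 3)
Head position after 7 steps: 3

Final answer: Position 3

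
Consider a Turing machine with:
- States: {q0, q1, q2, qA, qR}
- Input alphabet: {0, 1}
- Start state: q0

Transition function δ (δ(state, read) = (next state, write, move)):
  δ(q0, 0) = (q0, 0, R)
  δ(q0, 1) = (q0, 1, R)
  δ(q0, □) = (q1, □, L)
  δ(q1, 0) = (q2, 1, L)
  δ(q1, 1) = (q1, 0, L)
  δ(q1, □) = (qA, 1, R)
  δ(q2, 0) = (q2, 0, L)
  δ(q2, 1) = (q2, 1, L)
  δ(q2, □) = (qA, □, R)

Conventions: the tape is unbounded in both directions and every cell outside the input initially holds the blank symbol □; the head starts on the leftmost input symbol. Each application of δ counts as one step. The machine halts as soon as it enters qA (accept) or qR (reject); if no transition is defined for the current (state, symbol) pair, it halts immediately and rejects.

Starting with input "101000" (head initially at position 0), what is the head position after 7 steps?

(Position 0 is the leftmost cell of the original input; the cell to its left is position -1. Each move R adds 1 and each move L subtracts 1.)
Step 0: [q0]101000 (head at position 0)
Step 1: δ(q0, 1) = (q0, 1, R)  ⊢  1[q0]01000 (head at position 1)
Step 2: δ(q0, 0) = (q0, 0, R)  ⊢  10[q0]1000 (head at position 2)
Step 3: δ(q0, 1) = (q0, 1, R)  ⊢  101[q0]000 (head at position 3)
Step 4: δ(q0, 0) = (q0, 0, R)  ⊢  1010[q0]00 (head at position 4)
Step 5: δ(q0, 0) = (q0, 0, R)  ⊢  10100[q0]0 (head at position 5)
Step 6: δ(q0, 0) = (q0, 0, R)  ⊢  101000[q0]□ (head at position 6)
Step 7: δ(q0, □) = (q1, □, L)  ⊢  10100[q1]0□ (head at position 5)
Head position after 7 steps: 5

Final answer: Position 5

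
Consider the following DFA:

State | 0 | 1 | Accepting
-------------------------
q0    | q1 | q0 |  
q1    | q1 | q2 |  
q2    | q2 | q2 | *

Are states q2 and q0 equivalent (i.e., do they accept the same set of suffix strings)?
Try the suffix ε (the empty string).
From q2: q2 — accepting.
From q0: q0 — not accepting.
The two states disagree on this suffix, so they are not equivalent.

Final answer: No. Distinguishing string: ε (the empty string) - accepted from q2 but not from q0.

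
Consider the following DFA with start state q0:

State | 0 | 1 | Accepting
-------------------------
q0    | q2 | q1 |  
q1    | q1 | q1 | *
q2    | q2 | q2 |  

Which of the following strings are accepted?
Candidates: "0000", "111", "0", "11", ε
"0000": q0 → q2 → q2 → q2 → q2; q2 is not accepting → rejected
"111": q0 → q1 → q1 → q1; q1 is accepting → accepted
"0": q0 → q2; q2 is not accepting → rejected
"11": q0 → q1 → q1; q1 is accepting → accepted
ε: q0; q0 is not accepting → rejected

Final answer: "111", "11"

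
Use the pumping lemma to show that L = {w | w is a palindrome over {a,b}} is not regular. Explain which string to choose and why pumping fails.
Language: L = {w | w is a palindrome over {a,b}} (strings that read the same forwards and backwards)
Step 1: Assume for contradiction that L is regular, with pumping length p.
Step 2: Choose s = a^p b a^p. Then s ∈ L (it reads the same forwards and backwards) and |s| ≥ p.
Step 3: Consider any decomposition s = xyz with |xy| ≤ p and |y| > 0. Since |xy| ≤ p and the first p symbols of s are all a's, y = a^k for some k with 1 ≤ k ≤ p.
Step 4: Pumping up (i = 2): xy²z = a^(p+k) b a^p. Its reverse is a^p b a^(p+k) ≠ a^(p+k) b a^p (the single b is no longer in the middle), so xy²z is not a palindrome and xy²z ∉ L.
This contradicts the pumping lemma, so L is not regular.

Final answer: Choose s = a^p b a^p. Since |xy| ≤ p, y = a^k with k ≥ 1. Then xy²z = a^(p+k) b a^p is not a palindrome, so ∉ L.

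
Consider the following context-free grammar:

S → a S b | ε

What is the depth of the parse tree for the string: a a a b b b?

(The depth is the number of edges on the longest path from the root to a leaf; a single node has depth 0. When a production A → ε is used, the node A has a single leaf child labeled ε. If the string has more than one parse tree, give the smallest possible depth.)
The only parse tree applies S → a S b 3 times (once per matching a…b pair) and then S → ε.
The S nodes sit at depths 0, 1, …, 3; the innermost S (depth 3) has the single child ε at depth 4.
The terminal leaves a, b are at depths 1..3, so the longest root-to-leaf path is S → S → … → S → ε with 4 edges.
Depth = 4.

Final answer: 4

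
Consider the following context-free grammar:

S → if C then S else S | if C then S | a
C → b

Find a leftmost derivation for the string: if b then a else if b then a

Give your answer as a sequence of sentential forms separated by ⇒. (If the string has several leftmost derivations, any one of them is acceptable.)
Start with S.
Step 1: the leftmost non-terminal is S; apply S → if C then S else S:  if C then S else S
Step 2: the leftmost non-terminal is C; apply C → b:  if b then S else S
Step 3: the leftmost non-terminal is S; apply S → a:  if b then a else S
Step 4: the leftmost non-terminal is S; apply S → if C then S:  if b then a else if C then S
Step 5: the leftmost non-terminal is C; apply C → b:  if b then a else if b then S
Step 6: the leftmost non-terminal is S; apply S → a:  if b then a else if b then a

Final answer: S ⇒ if C then S else S ⇒ if b then S else S ⇒ if b then a else S ⇒ if b then a else if C then S ⇒ if b then a else if b then S ⇒ if b then a else if b then a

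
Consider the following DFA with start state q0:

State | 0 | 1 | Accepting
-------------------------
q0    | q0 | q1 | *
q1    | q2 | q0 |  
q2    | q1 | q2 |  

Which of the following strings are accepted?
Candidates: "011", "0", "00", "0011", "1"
"011": q0 → q0 → q1 → q0; q0 is accepting → accepted
"0": q0 → q0; q0 is accepting → accepted
"00": q0 → q0 → q0; q0 is accepting → accepted
"0011": q0 → q0 → q0 → q1 → q0; q0 is accepting → accepted
"1": q0 → q1; q1 is not accepting → rejected

Final answer: "011", "0", "00", "0011"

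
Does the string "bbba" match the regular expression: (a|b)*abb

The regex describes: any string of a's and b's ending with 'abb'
No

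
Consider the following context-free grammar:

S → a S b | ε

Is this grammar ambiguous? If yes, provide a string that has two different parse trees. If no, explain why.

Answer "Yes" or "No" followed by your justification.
At every step exactly one production applies: if the remaining string to generate is non-empty it starts with a and ends with b, forcing S → a S b; if it is empty, S → ε is forced. Hence each string a^n b^n has exactly one derivation (S → a S b applied n times, then S → ε) and one parse tree.

Final answer: No - the grammar is unambiguous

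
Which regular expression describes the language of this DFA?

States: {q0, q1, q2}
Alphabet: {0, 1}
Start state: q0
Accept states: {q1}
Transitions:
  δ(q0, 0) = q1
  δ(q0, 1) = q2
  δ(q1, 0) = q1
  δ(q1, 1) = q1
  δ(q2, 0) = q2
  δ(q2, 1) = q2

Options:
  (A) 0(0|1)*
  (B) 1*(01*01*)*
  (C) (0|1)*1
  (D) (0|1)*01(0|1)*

Testing sample strings against the DFA:
  '1001' -> rejected
  '10' -> rejected
  '0010' -> accepted
  '00001' -> accepted
Checking each option for a counterexample:
  (A) 0(0|1)*: agrees with the DFA on all strings of length ≤ 4
  (B) 1*(01*01*)*: ε is rejected by the DFA but matches the regex → eliminated
  (C) (0|1)*1: '0' is accepted by the DFA but does not match the regex → eliminated
  (D) (0|1)*01(0|1)*: '0' is accepted by the DFA but does not match the regex → eliminated
Only (A) 0(0|1)* is consistent with the DFA.

Final answer: (A) 0(0|1)*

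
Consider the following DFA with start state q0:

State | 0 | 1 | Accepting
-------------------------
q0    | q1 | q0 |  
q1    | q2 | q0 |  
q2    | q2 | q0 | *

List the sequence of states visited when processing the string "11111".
q0 → q0 → q0 → q0 → q0 → q0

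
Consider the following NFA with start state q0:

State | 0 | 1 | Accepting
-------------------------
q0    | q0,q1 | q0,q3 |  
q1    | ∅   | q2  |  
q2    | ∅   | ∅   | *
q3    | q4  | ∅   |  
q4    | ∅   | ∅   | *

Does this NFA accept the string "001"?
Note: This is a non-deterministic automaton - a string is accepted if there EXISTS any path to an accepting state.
Track the set of states the NFA could be in: start {q0}
Read '0': {q0} → {q0, q1}
Read '0': {q0, q1} → {q0, q1}
Read '1': {q0, q1} → {q0, q2, q3}
Final set {q0, q2, q3} contains accepting state(s) {q2} → accepted.

Final answer: Yes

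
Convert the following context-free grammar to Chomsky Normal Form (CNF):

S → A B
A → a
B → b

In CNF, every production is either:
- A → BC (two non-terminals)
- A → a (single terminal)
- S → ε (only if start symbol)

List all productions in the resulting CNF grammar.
The grammar has no ε-productions or unit productions to eliminate.
S → A B is already in CNF (two non-terminals) – keep it.
A → a is already in CNF (single terminal) – keep it.
B → b is already in CNF (single terminal) – keep it.
Resulting CNF grammar (3 productions): A → a; B → b; S → A B

Final answer: A → a; B → b; S → A B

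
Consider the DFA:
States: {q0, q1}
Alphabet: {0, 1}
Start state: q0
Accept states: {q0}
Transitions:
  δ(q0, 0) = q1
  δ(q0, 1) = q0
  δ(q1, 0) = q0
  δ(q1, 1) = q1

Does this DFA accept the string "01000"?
Processing string "01000":
  q0 --0--> q1
  q1 --1--> q1
  q1 --0--> q0
  q0 --0--> q1
  q1 --0--> q0
Final state: q0
Accept states: {q0}
q0 is an accept state, so the string is accepted.

Final answer: Yes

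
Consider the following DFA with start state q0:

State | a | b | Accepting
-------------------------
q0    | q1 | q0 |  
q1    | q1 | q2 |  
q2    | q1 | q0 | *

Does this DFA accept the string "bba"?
Start in q0.
Read 'b': q0 → q0
Read 'b': q0 → q0
Read 'a': q0 → q1
Final state q1 is not accepting, so the string is rejected.

Final answer: No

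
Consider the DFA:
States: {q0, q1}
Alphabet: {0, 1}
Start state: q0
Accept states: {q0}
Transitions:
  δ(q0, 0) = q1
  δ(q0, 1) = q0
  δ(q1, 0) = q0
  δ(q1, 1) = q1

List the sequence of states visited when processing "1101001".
Starting at q0
Read '1': q0 -> q0
Read '1': q0 -> q0
Read '0': q0 -> q1
Read '1': q1 -> q1
Read '0': q1 -> q0
Read '0': q0 -> q1
Read '1': q1 -> q1

Final answer: q0 -> q0 -> q0 -> q1 -> q1 -> q0 -> q1 -> q1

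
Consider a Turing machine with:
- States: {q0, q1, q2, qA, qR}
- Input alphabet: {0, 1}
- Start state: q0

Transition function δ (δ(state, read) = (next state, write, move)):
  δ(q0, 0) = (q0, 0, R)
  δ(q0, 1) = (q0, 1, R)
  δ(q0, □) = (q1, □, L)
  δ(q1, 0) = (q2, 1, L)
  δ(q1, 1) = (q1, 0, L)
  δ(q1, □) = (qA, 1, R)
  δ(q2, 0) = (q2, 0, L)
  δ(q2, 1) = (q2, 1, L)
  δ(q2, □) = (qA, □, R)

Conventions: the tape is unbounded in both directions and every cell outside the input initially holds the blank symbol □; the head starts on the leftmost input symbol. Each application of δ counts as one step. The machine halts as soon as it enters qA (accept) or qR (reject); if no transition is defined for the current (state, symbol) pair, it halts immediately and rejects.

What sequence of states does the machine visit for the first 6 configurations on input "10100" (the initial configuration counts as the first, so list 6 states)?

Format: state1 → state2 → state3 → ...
Step 0: [q0]10100 (head at position 0)
Step 1: δ(q0, 1) = (q0, 1, R)  ⊢  1[q0]0100 (head at position 1)
Step 2: δ(q0, 0) = (q0, 0, R)  ⊢  10[q0]100 (head at position 2)
Step 3: δ(q0, 1) = (q0, 1, R)  ⊢  101[q0]00 (head at position 3)
Step 4: δ(q0, 0) = (q0, 0, R)  ⊢  1010[q0]0 (head at position 4)
Step 5: δ(q0, 0) = (q0, 0, R)  ⊢  10100[q0]□ (head at position 5)
Reading off the states of these 6 configurations: q0 → q0 → q0 → q0 → q0 → q0

Final answer: q0 → q0 → q0 → q0 → q0 → q0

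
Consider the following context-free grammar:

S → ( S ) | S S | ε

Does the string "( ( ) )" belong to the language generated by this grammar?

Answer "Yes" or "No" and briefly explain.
A derivation exists: S ⇒ ( S ) ⇒ ( ( S ) ) ⇒ ( ( ) ) (using S → ( S ) twice, then S → ε).

Final answer: Yes - a valid derivation exists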